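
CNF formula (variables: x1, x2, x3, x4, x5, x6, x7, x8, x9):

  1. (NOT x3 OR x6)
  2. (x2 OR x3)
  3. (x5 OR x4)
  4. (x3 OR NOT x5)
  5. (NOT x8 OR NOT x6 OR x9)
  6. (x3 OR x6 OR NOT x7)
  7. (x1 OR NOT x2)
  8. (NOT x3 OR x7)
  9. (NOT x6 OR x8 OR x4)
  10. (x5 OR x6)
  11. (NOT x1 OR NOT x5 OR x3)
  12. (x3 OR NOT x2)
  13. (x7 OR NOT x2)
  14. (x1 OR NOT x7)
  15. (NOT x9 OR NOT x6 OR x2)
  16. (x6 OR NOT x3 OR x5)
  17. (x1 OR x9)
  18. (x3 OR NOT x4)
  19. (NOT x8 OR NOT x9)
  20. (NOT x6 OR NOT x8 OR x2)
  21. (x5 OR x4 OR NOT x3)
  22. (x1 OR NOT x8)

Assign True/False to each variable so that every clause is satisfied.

x1=True  x2=True  x3=True  x4=True  x5=False  x6=True  x7=True  x8=False  x9=False

Set x1 = True and propagate.
Branch on x2: take x2 = True.
  then x3 is forced to True.
  then x6 is forced to True.
  then x7 is forced to True.
Try x4 = True.
The remaining clauses are satisfied by x5 = False, x8 = False, x9 = False.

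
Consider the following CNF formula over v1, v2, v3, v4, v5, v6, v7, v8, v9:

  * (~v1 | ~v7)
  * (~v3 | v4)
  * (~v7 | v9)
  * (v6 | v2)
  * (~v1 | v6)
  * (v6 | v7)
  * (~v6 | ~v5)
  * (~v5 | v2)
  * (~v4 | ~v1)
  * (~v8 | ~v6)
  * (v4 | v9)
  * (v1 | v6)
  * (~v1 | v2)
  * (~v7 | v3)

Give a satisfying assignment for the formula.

v1 = 0, v2 = 1, v3 = 0, v4 = 1, v5 = 0, v6 = 1, v7 = 0, v8 = 0, v9 = 0

Check each clause:
  1. (~v1 | ~v7) — ~v7 is true.
  2. (v4 | ~v3) — v4 is true.
  3. (v9 | ~v7) — ~v7 is true.
  4. (v2 | v6) — v2 is true.
  5. (v6 | ~v1) — ~v1 is true.
  6. (v7 | v6) — v6 is true.
  7. (~v6 | ~v5) — ~v5 is true.
  8. (~v5 | v2) — v2 is true.
  9. (~v4 | ~v1) — ~v1 is true.
  10. (~v6 | ~v8) — ~v8 is true.
  11. (v4 | v9) — v4 is true.
  12. (v6 | v1) — v6 is true.
  13. (v2 | ~v1) — v2 is true.
  14. (v3 | ~v7) — ~v7 is true.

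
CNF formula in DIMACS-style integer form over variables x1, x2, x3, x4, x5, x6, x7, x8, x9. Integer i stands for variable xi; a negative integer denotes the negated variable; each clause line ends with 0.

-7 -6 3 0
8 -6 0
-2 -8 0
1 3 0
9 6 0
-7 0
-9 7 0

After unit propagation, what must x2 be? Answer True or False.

False

(¬x7) stands alone — x7 = False.
In (¬x9 ∨ x7), x7 is now false; ¬x9 must hold, so x9 = False.
In (x6 ∨ x9), x9 is now false; x6 must hold, so x6 = True.
(x8 ∨ ¬x6) with x6 = True leaves only x8, so x8 = True.
From (¬x2 ∨ ¬x8) and x8 = True: x2 = False.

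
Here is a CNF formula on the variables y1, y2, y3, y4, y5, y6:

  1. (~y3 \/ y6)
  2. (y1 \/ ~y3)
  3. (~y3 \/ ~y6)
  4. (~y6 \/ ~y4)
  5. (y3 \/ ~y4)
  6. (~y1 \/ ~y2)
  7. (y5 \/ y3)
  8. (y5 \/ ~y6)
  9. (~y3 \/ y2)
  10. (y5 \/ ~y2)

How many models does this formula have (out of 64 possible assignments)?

6

The models are:
  y1=0 y2=0 y3=0 y4=0 y5=1 y6=0
  y1=0 y2=0 y3=0 y4=0 y5=1 y6=1
  y1=0 y2=1 y3=0 y4=0 y5=1 y6=0
  y1=0 y2=1 y3=0 y4=0 y5=1 y6=1
  y1=1 y2=0 y3=0 y4=0 y5=1 y6=0
  y1=1 y2=0 y3=0 y4=0 y5=1 y6=1
That's 6 in total.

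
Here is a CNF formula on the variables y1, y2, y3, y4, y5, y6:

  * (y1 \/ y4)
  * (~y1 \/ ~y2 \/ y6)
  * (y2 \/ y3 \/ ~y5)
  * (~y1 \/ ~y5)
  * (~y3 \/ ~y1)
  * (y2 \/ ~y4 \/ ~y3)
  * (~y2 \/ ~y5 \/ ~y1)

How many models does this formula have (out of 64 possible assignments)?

Split on y1, then y2.
  y1=1, y2=1: remaining (y3,y4,y5,y6) ∈ {(0,0,0,1); (0,1,0,1)} — 2.
  y1=1, y2=0: remaining (y3,y4,y5,y6) ∈ {(0,0,0,0); (0,0,0,1); (0,1,0,0); (0,1,0,1)} — 4.
  y1=0, y2=1: forces y4=1; y3, y5, y6 free → 2^3 = 8.
  y1=0, y2=0: remaining (y3,y4,y5,y6) ∈ {(0,1,0,0); (0,1,0,1)} — 2.
Total: 2 + 4 + 8 + 2 = 16.

16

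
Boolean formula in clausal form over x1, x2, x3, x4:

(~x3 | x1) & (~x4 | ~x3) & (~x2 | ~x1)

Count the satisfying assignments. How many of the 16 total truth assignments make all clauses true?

7

Satisfying assignments:
  x1=F x2=F x3=F x4=F
  x1=F x2=F x3=F x4=T
  x1=F x2=T x3=F x4=F
  x1=F x2=T x3=F x4=T
  x1=T x2=F x3=F x4=F
  x1=T x2=F x3=F x4=T
  x1=T x2=F x3=T x4=F
Count: 7.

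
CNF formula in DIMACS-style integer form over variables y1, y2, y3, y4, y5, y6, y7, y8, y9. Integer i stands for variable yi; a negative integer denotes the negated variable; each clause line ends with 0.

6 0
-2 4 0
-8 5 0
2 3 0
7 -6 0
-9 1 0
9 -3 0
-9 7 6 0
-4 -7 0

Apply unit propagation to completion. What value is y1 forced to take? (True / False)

(y6) is a unit clause: y6 = True.
(y7 OR NOT y6) with y6 = True leaves only y7, so y7 = True.
In (NOT y7 OR NOT y4), NOT y7 is now false; NOT y4 must hold, so y4 = False.
From (y4 OR NOT y2) and y4 = False: y2 = False.
From (y3 OR y2) and y2 = False: y3 = True.
(y9 OR NOT y3): since y3 = True, the clause reduces to (y9). y9 = True.
In (y1 OR NOT y9), NOT y9 is now false; y1 must hold, so y1 = True.

True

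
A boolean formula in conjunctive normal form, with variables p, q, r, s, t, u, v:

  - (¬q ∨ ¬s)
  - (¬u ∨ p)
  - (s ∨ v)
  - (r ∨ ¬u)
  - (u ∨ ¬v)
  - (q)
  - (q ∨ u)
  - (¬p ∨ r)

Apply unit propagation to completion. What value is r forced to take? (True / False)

True

Unit clause (q) sets q = True.
In (¬q ∨ ¬s), ¬q is now false; ¬s must hold, so s = False.
In (s ∨ v), s is now false; v must hold, so v = True.
In (u ∨ ¬v), ¬v is now false; u must hold, so u = True.
(p ∨ ¬u) with u = True leaves only p, so p = True.
(r ∨ ¬u) with u = True leaves only r, so r = True.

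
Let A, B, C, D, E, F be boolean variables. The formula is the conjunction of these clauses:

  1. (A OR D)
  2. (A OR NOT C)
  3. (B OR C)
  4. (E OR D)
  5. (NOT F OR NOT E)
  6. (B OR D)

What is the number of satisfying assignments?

14

Case analysis on D and A:
  D=T, A=T: 9 of the 16 assignments to (B,C,E,F) work.
  D=T, A=F: remaining (B,C,E,F) ∈ {(T,F,F,F); (T,F,F,T); (T,F,T,F)} — 3.
  D=F, A=T: remaining (B,C,E,F) ∈ {(T,F,T,F); (T,T,T,F)} — 2.
  D=F, A=F: a clause becomes empty — 0.
Total: 9 + 3 + 2 + 0 = 14.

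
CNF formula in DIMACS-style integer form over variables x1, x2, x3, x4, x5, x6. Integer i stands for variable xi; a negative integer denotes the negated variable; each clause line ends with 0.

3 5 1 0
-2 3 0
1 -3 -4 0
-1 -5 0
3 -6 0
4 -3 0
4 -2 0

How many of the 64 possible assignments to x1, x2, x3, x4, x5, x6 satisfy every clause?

8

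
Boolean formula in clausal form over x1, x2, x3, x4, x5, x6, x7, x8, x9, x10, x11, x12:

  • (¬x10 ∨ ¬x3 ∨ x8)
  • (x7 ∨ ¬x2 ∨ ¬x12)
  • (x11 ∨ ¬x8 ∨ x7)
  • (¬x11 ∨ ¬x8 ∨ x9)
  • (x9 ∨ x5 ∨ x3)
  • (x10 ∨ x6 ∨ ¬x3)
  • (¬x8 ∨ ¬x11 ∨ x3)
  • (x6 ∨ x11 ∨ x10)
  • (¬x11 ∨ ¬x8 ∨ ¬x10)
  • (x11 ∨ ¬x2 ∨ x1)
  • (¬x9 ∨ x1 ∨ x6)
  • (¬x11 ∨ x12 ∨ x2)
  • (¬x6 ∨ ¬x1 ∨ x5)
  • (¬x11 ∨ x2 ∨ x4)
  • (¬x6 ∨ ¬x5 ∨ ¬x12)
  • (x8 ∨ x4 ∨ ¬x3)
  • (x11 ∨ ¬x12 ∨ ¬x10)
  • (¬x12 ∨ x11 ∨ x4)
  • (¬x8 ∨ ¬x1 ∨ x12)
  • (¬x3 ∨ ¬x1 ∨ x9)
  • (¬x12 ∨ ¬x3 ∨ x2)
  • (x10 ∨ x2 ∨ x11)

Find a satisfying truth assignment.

x4 occurs only positively in the remaining clauses — set x4 = True.
x7 occurs only positively in the remaining clauses — set x7 = True.
Branch on x1: take x1 = True.
Try x2 = False.
The remaining clauses are satisfied by x3 = False, x5 = False, x6 = False, x8 = False, x9 = True, x10 = True, x11 = False, x12 = False.
Every clause has at least one true literal under this assignment.

x1=True, x2=False, x3=False, x4=True, x5=False, x6=False, x7=True, x8=False, x9=True, x10=True, x11=False, x12=False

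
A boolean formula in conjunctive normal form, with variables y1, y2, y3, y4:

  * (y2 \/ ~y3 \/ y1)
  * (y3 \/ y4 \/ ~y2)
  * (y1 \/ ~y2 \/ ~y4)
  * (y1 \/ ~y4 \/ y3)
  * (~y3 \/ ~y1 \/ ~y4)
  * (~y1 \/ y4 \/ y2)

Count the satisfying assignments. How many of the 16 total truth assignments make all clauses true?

Satisfying assignments:
  y1=0 y2=0 y3=0 y4=0
  y1=0 y2=1 y3=1 y4=0
  y1=1 y2=0 y3=0 y4=1
  y1=1 y2=1 y3=0 y4=1
  y1=1 y2=1 y3=1 y4=0
That's 5 in total.

5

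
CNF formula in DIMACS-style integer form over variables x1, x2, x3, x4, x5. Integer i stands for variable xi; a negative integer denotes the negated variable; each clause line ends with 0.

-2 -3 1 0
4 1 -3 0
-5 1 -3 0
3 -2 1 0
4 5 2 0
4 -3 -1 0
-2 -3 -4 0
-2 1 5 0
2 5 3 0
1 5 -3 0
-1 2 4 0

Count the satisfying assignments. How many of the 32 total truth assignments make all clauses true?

9

Split on x1, then x3.
  x1=T, x3=T: remaining (x2,x4,x5) ∈ {(F,T,F); (F,T,T)} — 2.
  x1=T, x3=F: 5 of the 8 assignments to (x2,x4,x5) work.
  x1=F, x3=T: a clause becomes empty — 0.
  x1=F, x3=F: remaining (x2,x4,x5) ∈ {(F,F,T); (F,T,T)} — 2.
Total: 2 + 5 + 0 + 2 = 9.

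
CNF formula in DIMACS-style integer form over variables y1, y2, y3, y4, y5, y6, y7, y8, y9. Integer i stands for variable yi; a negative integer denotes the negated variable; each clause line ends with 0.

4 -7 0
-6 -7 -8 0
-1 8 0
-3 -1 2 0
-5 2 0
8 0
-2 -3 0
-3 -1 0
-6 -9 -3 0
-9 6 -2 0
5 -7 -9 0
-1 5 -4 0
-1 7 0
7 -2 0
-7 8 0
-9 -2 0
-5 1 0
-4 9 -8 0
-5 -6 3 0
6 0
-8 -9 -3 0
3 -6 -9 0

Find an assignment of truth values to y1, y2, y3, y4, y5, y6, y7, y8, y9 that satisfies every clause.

Unit propagation: (y8) forces y8 = True.
The clause (y6) is unit: y6 must be True.
Unit propagation: (¬y7) forces y7 = False.
The clause (¬y1) is unit: y1 must be False.
(¬y2) is a unit clause, so y2 = False.
The clause (¬y5) is unit: y5 must be False.
Pure literal: y4 appears only negated; assign y4 = False.
Try y3 = False.
  then y9 is forced to False.
Every clause has at least one true literal under this assignment.

y1=False  y2=False  y3=False  y4=False  y5=False  y6=True  y7=False  y8=True  y9=False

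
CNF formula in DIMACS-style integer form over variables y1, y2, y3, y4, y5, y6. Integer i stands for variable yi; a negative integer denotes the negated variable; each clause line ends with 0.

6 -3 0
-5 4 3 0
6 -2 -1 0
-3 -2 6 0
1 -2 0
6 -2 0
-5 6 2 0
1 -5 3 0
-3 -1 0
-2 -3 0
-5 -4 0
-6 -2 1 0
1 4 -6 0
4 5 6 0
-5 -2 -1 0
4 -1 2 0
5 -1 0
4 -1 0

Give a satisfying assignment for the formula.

y1=False, y2=False, y3=True, y4=True, y5=False, y6=True

Set y1 = False and propagate.
  then y2 is forced to False.
For the remaining variables, y3 = True, y4 = True, y5 = False, y6 = True works.
Every clause has at least one true literal under this assignment.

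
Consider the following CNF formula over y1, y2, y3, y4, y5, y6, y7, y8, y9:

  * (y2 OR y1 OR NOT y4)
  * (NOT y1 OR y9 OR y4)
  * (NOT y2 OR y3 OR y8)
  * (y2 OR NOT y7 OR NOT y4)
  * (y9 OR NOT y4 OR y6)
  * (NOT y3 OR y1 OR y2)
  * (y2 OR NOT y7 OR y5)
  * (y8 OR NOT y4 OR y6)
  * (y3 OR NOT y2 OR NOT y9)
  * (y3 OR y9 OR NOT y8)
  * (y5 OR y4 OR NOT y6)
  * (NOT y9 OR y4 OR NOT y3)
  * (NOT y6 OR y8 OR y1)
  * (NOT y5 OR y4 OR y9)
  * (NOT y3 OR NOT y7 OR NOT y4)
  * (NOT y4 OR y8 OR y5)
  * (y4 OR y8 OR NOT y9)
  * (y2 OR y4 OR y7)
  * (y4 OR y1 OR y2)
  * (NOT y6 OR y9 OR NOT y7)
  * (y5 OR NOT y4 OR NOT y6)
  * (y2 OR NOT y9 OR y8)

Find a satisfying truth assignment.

y1=T, y2=F, y3=F, y4=T, y5=T, y6=T, y7=F, y8=T, y9=T

Check each clause:
  1. (y2 OR NOT y4 OR y1) — y1 is true.
  2. (y9 OR y4 OR NOT y1) — y9 is true.
  3. (NOT y2 OR y8 OR y3) — y8 is true.
  4. (NOT y4 OR NOT y7 OR y2) — NOT y7 is true.
  5. (y6 OR NOT y4 OR y9) — y9 is true.
  6. (y1 OR NOT y3 OR y2) — y1 is true.
  7. (y5 OR y2 OR NOT y7) — NOT y7 is true.
  8. (y8 OR NOT y4 OR y6) — y8 is true.
  9. (NOT y9 OR NOT y2 OR y3) — NOT y2 is true.
  10. (y3 OR NOT y8 OR y9) — y9 is true.
  11. (y5 OR y4 OR NOT y6) — y4 is true.
  12. (NOT y3 OR y4 OR NOT y9) — y4 is true.
  13. (y1 OR NOT y6 OR y8) — y8 is true.
  14. (y9 OR NOT y5 OR y4) — y9 is true.
  15. (NOT y7 OR NOT y3 OR NOT y4) — NOT y7 is true.
  16. (y5 OR NOT y4 OR y8) — y8 is true.
  17. (y4 OR y8 OR NOT y9) — y8 is true.
  18. (y7 OR y2 OR y4) — y4 is true.
  19. (y2 OR y1 OR y4) — y1 is true.
  20. (y9 OR NOT y7 OR NOT y6) — NOT y7 is true.
  21. (NOT y4 OR NOT y6 OR y5) — y5 is true.
  22. (NOT y9 OR y2 OR y8) — y8 is true.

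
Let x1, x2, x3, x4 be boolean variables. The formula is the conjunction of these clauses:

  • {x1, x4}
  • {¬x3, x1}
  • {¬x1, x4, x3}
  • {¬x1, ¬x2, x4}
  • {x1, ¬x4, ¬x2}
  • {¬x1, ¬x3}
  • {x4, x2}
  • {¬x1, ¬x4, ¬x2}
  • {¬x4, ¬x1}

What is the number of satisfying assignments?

The models are:
  x1=0 x2=0 x3=0 x4=1
Count: 1.

1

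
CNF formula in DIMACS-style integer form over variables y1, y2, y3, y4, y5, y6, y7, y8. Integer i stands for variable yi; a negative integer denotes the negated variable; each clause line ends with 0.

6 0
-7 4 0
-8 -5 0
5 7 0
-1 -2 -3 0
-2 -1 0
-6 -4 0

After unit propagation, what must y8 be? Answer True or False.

Unit clause (y6) sets y6 = True.
From (~y4 | ~y6) and y6 = True: y4 = False.
From (~y7 | y4) and y4 = False: y7 = False.
From (y7 | y5) and y7 = False: y5 = True.
In (~y5 | ~y8), ~y5 is now false; ~y8 must hold, so y8 = False.

False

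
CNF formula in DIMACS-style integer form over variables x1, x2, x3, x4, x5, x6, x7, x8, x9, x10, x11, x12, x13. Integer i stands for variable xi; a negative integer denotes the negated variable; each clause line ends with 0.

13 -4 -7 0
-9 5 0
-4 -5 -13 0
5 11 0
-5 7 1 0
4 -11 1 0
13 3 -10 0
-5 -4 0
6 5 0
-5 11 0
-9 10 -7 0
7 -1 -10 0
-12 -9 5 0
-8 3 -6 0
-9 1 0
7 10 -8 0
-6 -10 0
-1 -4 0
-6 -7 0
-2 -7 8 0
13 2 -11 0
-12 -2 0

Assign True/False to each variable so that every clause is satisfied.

x1=T, x2=F, x3=F, x4=F, x5=T, x6=T, x7=F, x8=F, x9=T, x10=F, x11=T, x12=F, x13=T

Check each clause:
  1. {¬x7, ¬x4, x13} — ¬x7 is true.
  2. {x5, ¬x9} — x5 is true.
  3. {¬x13, ¬x4, ¬x5} — ¬x4 is true.
  4. {x11, x5} — x11 is true.
  5. {x1, ¬x5, x7} — x1 is true.
  6. {x1, x4, ¬x11} — x1 is true.
  7. {¬x10, x3, x13} — x13 is true.
  8. {¬x5, ¬x4} — ¬x4 is true.
  9. {x6, x5} — x5 is true.
  10. {¬x5, x11} — x11 is true.
  11. {¬x9, ¬x7, x10} — ¬x7 is true.
  12. {x7, ¬x10, ¬x1} — ¬x10 is true.
  13. {¬x9, x5, ¬x12} — ¬x12 is true.
  14. {¬x6, x3, ¬x8} — ¬x8 is true.
  15. {x1, ¬x9} — x1 is true.
  16. {x10, x7, ¬x8} — ¬x8 is true.
  17. {¬x6, ¬x10} — ¬x10 is true.
  18. {¬x1, ¬x4} — ¬x4 is true.
  19. {¬x6, ¬x7} — ¬x7 is true.
  20. {¬x7, x8, ¬x2} — ¬x7 is true.
  21. {¬x11, x13, x2} — x13 is true.
  22. {¬x2, ¬x12} — ¬x12 is true.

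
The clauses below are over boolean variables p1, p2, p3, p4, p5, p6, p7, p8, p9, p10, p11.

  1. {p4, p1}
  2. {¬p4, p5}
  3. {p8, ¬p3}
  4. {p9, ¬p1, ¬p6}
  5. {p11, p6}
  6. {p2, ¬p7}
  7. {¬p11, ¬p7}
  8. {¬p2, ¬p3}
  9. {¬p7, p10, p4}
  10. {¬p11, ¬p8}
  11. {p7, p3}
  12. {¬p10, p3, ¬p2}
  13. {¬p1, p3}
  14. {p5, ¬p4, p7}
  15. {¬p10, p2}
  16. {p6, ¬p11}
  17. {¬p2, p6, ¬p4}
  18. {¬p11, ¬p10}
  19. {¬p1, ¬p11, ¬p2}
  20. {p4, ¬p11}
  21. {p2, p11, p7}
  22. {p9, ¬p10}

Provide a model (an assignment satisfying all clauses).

p1=F, p2=T, p3=F, p4=T, p5=T, p6=T, p7=T, p8=T, p9=F, p10=F, p11=F

p5 occurs only positively in the remaining clauses — set p5 = True.
Try p1 = False.
  then p4 is forced to True.
Try p2 = True.
  then p3 is forced to False.
  then p7 is forced to True.
  then p11 is forced to False.
  then p6 is forced to True.
  then p10 is forced to False.
p8, p9 are now unconstrained; take p8 = True, p9 = False.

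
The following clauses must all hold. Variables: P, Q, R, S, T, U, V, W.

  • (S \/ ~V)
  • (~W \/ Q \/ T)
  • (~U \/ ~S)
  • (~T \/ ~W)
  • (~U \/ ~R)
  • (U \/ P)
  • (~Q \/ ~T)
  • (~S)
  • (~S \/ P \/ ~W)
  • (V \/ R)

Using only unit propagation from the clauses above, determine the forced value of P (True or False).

Unit clause (~S) sets S = False.
(S \/ ~V) with S = False leaves only ~V, so V = False.
(R \/ V): since V = False, the clause reduces to (R). R = True.
(~R \/ ~U) with R = True leaves only ~U, so U = False.
(P \/ U) with U = False leaves only P, so P = True.

True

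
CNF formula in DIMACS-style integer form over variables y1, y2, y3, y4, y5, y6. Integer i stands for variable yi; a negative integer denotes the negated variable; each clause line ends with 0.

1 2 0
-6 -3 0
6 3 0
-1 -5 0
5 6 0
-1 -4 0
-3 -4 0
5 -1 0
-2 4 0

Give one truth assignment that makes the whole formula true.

y1 = F, y2 = T, y3 = F, y4 = T, y5 = T, y6 = T

Check each clause:
  1. (y1 \/ y2) — y2 is true.
  2. (~y3 \/ ~y6) — ~y3 is true.
  3. (y6 \/ y3) — y6 is true.
  4. (~y5 \/ ~y1) — ~y1 is true.
  5. (y5 \/ y6) — y5 is true.
  6. (~y1 \/ ~y4) — ~y1 is true.
  7. (~y4 \/ ~y3) — ~y3 is true.
  8. (y5 \/ ~y1) — y5 is true.
  9. (y4 \/ ~y2) — y4 is true.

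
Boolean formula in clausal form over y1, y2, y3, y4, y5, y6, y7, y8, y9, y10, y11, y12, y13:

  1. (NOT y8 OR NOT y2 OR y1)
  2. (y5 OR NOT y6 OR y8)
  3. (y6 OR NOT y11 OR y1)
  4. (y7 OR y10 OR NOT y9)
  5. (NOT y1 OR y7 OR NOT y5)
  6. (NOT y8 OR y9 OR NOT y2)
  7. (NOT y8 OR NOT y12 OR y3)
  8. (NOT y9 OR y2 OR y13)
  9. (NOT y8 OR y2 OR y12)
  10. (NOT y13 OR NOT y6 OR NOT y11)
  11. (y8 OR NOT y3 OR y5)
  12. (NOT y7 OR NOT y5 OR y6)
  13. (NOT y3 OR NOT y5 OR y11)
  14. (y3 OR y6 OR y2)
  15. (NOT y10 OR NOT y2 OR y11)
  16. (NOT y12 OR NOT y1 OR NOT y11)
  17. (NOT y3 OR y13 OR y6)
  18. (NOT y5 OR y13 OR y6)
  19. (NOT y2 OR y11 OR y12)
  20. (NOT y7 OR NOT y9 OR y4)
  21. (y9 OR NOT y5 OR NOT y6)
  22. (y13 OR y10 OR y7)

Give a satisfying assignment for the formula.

y1=False, y2=False, y3=True, y4=False, y5=False, y6=False, y7=False, y8=True, y9=False, y10=False, y11=False, y12=True, y13=True

Try y1 = False.
Try y2 = False.
Branch on y3: take y3 = True.
The remaining clauses are satisfied by y4 = False, y5 = False, y6 = False, y7 = False, y8 = True, y9 = False, y10 = False, y11 = False, y12 = True, y13 = True.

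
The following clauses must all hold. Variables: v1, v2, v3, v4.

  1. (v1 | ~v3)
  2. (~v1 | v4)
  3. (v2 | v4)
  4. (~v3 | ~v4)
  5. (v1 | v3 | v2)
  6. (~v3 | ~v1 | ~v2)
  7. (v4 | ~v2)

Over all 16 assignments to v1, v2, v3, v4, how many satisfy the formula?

Satisfying assignments:
  v1=0 v2=1 v3=0 v4=1
  v1=1 v2=0 v3=0 v4=1
  v1=1 v2=1 v3=0 v4=1
Count: 3.

3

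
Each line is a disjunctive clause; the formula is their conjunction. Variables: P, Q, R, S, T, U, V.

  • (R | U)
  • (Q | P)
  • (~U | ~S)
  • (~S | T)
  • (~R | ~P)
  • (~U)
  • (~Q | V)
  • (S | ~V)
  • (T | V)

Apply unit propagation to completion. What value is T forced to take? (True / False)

True

Unit clause (~U) sets U = False.
From (U | R) and U = False: R = True.
(~R | ~P): since R = True, the clause reduces to (~P). P = False.
In (Q | P), P is now false; Q must hold, so Q = True.
(~Q | V) with Q = True leaves only V, so V = True.
(S | ~V): since V = True, the clause reduces to (S). S = True.
(~S | T) with S = True leaves only T, so T = True.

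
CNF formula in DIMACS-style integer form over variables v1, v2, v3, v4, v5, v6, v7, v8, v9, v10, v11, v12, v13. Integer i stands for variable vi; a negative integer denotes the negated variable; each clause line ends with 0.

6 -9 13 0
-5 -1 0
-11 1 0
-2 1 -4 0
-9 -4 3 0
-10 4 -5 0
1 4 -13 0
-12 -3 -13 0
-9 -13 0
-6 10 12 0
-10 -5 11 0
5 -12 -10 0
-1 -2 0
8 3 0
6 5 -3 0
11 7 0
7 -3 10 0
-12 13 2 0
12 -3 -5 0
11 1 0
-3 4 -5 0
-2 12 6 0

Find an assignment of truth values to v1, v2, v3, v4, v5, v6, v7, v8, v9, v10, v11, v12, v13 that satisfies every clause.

v1=T, v2=F, v3=T, v4=F, v5=F, v6=T, v7=F, v8=F, v9=F, v10=T, v11=T, v12=F, v13=T

v9 occurs only negated in the remaining clauses — set v9 = False.
Set v1 = True and propagate.
  then v5 is forced to False.
  then v2 is forced to False.
Branch on v3: take v3 = True.
  then v6 is forced to True.
The remaining clauses are satisfied by v4 = False, v7 = False, v8 = False, v10 = True, v11 = True, v12 = False, v13 = True.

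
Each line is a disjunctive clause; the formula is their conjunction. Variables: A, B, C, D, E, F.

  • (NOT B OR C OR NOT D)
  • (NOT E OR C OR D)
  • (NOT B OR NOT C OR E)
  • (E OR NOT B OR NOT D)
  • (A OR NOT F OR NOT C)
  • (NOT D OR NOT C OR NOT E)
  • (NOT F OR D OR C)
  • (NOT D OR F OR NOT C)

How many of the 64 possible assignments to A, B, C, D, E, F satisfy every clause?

22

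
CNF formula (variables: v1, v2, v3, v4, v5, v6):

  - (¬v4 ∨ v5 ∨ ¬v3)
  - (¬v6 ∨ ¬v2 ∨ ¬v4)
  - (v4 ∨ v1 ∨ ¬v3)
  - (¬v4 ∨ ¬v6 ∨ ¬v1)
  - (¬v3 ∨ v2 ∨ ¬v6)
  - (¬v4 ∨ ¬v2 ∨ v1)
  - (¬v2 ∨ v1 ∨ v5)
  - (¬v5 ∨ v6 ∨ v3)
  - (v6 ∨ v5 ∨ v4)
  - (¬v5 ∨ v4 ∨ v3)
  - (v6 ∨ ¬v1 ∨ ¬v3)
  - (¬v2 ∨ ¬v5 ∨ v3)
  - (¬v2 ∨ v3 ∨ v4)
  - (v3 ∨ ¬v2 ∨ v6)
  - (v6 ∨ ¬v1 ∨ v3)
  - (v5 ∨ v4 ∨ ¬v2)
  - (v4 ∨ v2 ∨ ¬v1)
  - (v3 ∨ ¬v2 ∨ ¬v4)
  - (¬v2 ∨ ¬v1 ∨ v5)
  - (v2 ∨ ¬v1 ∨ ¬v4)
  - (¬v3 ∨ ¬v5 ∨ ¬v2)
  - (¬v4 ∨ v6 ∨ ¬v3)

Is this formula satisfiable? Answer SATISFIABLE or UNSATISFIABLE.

SATISFIABLE

Branch on v1: take v1 = False.
Set v2 = False and propagate.
The remaining clauses are satisfied by v3 = False, v4 = True, v5 = True, v6 = True.
So v1=False, v2=False, v3=False, v4=True, v5=True, v6=True is a satisfying assignment.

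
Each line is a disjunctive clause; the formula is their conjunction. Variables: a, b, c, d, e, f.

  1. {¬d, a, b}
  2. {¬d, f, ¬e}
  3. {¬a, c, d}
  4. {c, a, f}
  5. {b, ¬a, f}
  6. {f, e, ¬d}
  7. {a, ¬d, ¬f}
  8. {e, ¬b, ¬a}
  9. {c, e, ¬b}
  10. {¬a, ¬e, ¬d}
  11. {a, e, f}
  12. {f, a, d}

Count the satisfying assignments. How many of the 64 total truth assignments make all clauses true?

13

Split on a, then d.
  a=1, d=1: remaining (b,c,e,f) ∈ {(0,0,0,1); (0,1,0,1)} — 2.
  a=1, d=0: remaining (b,c,e,f) ∈ {(0,1,0,1); (0,1,1,1); (1,1,1,0); (1,1,1,1)} — 4.
  a=0, d=1: a clause becomes empty — 0.
  a=0, d=0: 7 of the 16 assignments to (b,c,e,f) work.
Total: 2 + 4 + 0 + 7 = 13.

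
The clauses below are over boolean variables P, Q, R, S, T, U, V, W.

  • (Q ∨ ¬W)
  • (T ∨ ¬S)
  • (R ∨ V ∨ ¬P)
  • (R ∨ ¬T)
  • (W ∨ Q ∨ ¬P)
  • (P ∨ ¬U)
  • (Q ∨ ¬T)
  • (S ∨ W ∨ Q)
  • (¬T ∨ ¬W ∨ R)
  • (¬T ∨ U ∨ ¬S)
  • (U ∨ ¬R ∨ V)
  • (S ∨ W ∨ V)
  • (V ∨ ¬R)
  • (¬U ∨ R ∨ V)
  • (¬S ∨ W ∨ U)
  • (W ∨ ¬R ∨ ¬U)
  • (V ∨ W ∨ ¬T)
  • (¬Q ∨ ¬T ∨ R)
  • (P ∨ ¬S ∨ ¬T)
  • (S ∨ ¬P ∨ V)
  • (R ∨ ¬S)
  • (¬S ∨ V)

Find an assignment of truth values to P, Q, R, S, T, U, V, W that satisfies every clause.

P=T, Q=T, R=T, S=F, T=T, U=F, V=T, W=F

V occurs only positively in the remaining clauses — set V = True.
Branch on P: take P = True.
Branch on Q: take Q = True.
For the remaining variables, R = True, S = False, T = True, U = False, W = False works.
Every clause has at least one true literal under this assignment.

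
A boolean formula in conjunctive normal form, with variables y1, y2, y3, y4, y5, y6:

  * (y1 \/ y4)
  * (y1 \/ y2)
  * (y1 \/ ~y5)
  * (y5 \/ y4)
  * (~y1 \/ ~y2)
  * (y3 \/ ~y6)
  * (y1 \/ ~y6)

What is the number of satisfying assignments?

11

Case analysis on y1 and y2:
  y1=T, y2=T: a clause becomes empty — 0.
  y1=T, y2=F: 9 of the 16 assignments to (y3,y4,y5,y6) work.
  y1=F, y2=T: remaining (y3,y4,y5,y6) ∈ {(F,T,F,F); (T,T,F,F)} — 2.
  y1=F, y2=F: a clause becomes empty — 0.
Total: 0 + 9 + 2 + 0 = 11.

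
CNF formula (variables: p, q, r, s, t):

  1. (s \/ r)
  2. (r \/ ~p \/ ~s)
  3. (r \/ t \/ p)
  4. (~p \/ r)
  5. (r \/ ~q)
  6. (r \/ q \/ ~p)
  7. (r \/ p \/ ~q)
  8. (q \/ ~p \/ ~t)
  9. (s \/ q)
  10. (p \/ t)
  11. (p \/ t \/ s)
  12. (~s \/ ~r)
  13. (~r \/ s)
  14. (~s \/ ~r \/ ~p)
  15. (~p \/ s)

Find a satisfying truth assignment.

p=0, q=0, r=0, s=1, t=1

Check each clause:
  1. (s \/ r) — s is true.
  2. (r \/ ~s \/ ~p) — ~p is true.
  3. (p \/ r \/ t) — t is true.
  4. (~p \/ r) — ~p is true.
  5. (r \/ ~q) — ~q is true.
  6. (q \/ ~p \/ r) — ~p is true.
  7. (~q \/ r \/ p) — ~q is true.
  8. (~p \/ ~t \/ q) — ~p is true.
  9. (q \/ s) — s is true.
  10. (p \/ t) — t is true.
  11. (t \/ s \/ p) — s is true.
  12. (~r \/ ~s) — ~r is true.
  13. (s \/ ~r) — s is true.
  14. (~p \/ ~r \/ ~s) — ~r is true.
  15. (~p \/ s) — s is true.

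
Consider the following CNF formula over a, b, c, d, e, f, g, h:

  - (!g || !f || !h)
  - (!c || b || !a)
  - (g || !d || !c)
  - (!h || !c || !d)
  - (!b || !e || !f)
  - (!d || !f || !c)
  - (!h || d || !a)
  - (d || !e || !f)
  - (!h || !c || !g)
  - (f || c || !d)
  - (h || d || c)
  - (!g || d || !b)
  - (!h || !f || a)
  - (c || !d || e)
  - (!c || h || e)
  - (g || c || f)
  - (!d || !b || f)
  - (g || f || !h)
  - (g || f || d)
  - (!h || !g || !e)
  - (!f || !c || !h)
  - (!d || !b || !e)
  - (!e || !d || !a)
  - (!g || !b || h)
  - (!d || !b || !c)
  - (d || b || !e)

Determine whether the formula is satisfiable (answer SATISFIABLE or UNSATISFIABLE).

SATISFIABLE

Branch on a: take a = False.
For the remaining variables, b = False, c = True, d = True, e = True, f = False, g = True, h = False works.
Every clause has at least one true literal under this assignment.
So a=False, b=False, c=True, d=True, e=True, f=False, g=True, h=False is a satisfying assignment.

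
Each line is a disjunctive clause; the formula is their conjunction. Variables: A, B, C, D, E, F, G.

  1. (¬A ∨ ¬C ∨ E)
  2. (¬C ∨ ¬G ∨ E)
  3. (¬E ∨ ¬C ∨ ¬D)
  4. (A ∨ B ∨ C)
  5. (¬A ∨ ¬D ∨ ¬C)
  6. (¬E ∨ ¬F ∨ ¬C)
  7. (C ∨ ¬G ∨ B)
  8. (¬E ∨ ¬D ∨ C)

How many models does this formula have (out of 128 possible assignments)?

46

Case analysis on C and E:
  C=T, E=T: forces D=F; F=F; A, B, G free → 2^3 = 8.
  C=T, E=F: forces A=F; G=F; B, D, F free → 2^3 = 8.
  C=F, E=T: F free; 5 ways for (A,B,D,G) × 2^1 = 10.
  C=F, E=F: D, F free; 5 ways for (A,B,G) × 2^2 = 20.
Total: 8 + 8 + 10 + 20 = 46.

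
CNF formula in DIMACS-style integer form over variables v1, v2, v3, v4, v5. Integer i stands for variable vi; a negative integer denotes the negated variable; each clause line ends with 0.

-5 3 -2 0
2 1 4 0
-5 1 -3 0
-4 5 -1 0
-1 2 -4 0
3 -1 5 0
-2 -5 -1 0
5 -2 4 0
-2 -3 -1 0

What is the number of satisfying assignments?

Case analysis on v1 and v2:
  v1=1, v2=1: a clause becomes empty — 0.
  v1=1, v2=0: remaining (v3,v4,v5) ∈ {(0,0,1); (1,0,0); (1,0,1)} — 3.
  v1=0, v2=1: remaining (v3,v4,v5) ∈ {(0,1,0); (1,1,0)} — 2.
  v1=0, v2=0: remaining (v3,v4,v5) ∈ {(0,1,0); (0,1,1); (1,1,0)} — 3.
Total: 0 + 3 + 2 + 3 = 8.

8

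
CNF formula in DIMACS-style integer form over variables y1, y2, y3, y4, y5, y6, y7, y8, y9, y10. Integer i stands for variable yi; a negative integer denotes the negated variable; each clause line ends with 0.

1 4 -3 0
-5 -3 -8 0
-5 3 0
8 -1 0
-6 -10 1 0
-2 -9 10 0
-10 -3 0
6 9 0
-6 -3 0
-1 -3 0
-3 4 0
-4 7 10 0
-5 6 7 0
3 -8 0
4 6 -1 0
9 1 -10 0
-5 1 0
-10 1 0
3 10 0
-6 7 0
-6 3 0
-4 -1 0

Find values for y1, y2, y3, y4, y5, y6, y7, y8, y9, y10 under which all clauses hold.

y1=False, y2=False, y3=True, y4=True, y5=False, y6=False, y7=True, y8=True, y9=True, y10=False

Pure literal: y2 appears only negated; assign y2 = False.
y5 occurs only negated in the remaining clauses — set y5 = False.
Branch on y1: take y1 = False.
  then y10 is forced to False.
  then y3 is forced to True.
  then y4 is forced to True.
  then y6 is forced to False.
  then y9 is forced to True.
  then y7 is forced to True.
y8 is now unconstrained; take y8 = True.
Every clause has at least one true literal under this assignment.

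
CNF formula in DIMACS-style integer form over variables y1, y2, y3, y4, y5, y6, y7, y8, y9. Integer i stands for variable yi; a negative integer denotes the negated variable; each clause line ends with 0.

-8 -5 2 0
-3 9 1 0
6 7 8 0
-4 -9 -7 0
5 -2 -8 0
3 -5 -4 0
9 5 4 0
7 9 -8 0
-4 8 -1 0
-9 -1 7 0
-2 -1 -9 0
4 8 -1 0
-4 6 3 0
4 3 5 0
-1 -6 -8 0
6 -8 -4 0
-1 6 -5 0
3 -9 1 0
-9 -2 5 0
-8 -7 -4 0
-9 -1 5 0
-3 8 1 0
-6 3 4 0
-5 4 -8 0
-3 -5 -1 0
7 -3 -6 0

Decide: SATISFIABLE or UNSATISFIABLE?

SATISFIABLE

Set y1 = False and propagate.
Set y2 = True and propagate.
The remaining clauses are satisfied by y3 = False, y4 = False, y5 = True, y6 = False, y7 = True, y8 = False, y9 = False.
Every clause has at least one true literal under this assignment.
So y1=False, y2=True, y3=False, y4=False, y5=True, y6=False, y7=True, y8=False, y9=False is a satisfying assignment.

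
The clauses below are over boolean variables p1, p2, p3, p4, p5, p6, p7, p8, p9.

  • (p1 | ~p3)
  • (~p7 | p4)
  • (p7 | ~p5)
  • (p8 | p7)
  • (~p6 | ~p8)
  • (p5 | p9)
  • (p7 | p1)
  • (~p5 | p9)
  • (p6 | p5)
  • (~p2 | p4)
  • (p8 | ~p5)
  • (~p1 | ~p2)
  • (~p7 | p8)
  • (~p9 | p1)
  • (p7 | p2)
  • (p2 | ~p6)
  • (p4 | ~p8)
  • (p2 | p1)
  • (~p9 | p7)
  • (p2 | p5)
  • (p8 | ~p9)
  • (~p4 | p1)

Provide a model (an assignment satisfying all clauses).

Try p1 = True.
  then p2 is forced to False.
  then p7 is forced to True.
  then p4 is forced to True.
  then p8 is forced to True.
  then p6 is forced to False.
  then p5 is forced to True.
  then p9 is forced to True.
p3 is now unconstrained; take p3 = True.
Every clause has at least one true literal under this assignment.

p1=1, p2=0, p3=1, p4=1, p5=1, p6=0, p7=1, p8=1, p9=1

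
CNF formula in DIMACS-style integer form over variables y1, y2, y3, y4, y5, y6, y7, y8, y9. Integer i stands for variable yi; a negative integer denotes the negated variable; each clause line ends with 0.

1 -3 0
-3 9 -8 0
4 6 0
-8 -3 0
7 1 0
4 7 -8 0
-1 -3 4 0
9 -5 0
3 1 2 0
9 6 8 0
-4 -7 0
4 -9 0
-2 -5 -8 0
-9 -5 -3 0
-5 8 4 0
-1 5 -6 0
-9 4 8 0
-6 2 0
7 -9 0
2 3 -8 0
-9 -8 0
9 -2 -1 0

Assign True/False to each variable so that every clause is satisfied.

Try y1 = False.
  then y3 is forced to False.
  then y7 is forced to True.
  then y2 is forced to True.
  then y4 is forced to False.
  then y6 is forced to True.
  then y9 is forced to False.
  then y5 is forced to False.
y8 is now unconstrained; take y8 = True.
Every clause has at least one true literal under this assignment.

y1=False  y2=True  y3=False  y4=False  y5=False  y6=True  y7=True  y8=True  y9=False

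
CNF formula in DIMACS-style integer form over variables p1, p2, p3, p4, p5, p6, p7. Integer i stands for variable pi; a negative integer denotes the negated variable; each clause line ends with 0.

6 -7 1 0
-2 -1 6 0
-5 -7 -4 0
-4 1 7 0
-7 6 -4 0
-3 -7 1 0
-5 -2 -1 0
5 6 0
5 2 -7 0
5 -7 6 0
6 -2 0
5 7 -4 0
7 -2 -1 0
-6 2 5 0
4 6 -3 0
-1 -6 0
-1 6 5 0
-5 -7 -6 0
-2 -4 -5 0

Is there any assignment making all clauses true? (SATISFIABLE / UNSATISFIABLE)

Pure literal: p3 appears only negated; assign p3 = False.
Branch on p1: take p1 = False.
For the remaining variables, p2 = False, p4 = False, p5 = True, p6 = True, p7 = False works.
So p1=F, p2=F, p3=F, p4=F, p5=T, p6=T, p7=F is a satisfying assignment.

SATISFIABLE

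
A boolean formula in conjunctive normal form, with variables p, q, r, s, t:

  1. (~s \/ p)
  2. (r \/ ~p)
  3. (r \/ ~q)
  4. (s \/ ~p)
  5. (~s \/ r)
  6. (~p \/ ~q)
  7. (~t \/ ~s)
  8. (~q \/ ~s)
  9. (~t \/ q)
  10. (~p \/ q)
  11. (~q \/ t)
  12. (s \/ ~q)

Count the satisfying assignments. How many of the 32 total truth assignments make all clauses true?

2

Satisfying assignments:
  p=0 q=0 r=0 s=0 t=0
  p=0 q=0 r=1 s=0 t=0
That's 2 in total.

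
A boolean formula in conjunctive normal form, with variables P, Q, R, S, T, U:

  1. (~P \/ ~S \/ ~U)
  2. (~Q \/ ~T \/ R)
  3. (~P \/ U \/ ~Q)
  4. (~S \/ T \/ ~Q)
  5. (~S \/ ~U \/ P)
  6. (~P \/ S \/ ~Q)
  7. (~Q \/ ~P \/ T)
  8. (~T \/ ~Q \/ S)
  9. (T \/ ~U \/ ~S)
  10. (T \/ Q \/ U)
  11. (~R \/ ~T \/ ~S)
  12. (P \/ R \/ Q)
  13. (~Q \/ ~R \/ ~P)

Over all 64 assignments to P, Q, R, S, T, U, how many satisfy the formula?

Case analysis on Q and P:
  Q=T, P=T: a clause becomes empty — 0.
  Q=T, P=F: remaining (R,S,T,U) ∈ {(F,F,F,F); (F,F,F,T); (T,F,F,F); (T,F,F,T)} — 4.
  Q=F, P=T: 7 of the 16 assignments to (R,S,T,U) work.
  Q=F, P=F: remaining (R,S,T,U) ∈ {(T,F,F,T); (T,F,T,F); (T,F,T,T)} — 3.
Total: 0 + 4 + 7 + 3 = 14.

14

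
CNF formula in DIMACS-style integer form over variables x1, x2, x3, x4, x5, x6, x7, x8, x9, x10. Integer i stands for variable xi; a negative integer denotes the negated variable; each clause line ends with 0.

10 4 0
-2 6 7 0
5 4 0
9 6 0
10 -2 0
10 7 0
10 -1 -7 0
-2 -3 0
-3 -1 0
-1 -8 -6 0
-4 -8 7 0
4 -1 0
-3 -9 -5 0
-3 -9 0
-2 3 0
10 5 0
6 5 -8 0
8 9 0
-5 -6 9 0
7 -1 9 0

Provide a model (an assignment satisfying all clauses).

x1=False, x2=False, x3=False, x4=True, x5=False, x6=True, x7=False, x8=False, x9=True, x10=True

Pure literal: x1 appears only negated; assign x1 = False.
Pure literal: x2 appears only negated; assign x2 = False.
Try x3 = False.
The remaining clauses are satisfied by x4 = True, x5 = False, x6 = True, x7 = False, x8 = False, x9 = True, x10 = True.
Every clause has at least one true literal under this assignment.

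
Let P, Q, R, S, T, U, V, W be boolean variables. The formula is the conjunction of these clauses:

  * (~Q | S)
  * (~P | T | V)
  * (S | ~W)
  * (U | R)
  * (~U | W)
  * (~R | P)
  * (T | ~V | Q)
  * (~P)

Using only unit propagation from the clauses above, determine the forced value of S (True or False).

True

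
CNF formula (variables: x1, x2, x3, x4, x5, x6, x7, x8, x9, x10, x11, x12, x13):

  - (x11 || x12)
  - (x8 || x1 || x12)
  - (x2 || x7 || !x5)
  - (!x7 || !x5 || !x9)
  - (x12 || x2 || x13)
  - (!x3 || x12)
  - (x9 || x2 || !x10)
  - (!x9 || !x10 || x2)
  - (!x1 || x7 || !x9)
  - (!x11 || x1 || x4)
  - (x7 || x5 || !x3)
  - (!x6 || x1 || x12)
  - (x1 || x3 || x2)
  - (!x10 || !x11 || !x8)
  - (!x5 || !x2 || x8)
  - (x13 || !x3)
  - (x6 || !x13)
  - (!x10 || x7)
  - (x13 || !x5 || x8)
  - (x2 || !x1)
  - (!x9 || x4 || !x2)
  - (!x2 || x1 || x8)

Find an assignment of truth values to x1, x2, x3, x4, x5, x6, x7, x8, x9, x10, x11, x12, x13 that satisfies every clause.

x1=T  x2=T  x3=F  x4=T  x5=F  x6=T  x7=T  x8=F  x9=F  x10=F  x11=T  x12=T  x13=F

Check each clause:
  1. (x12 || x11) — x11 is true.
  2. (x8 || x12 || x1) — x1 is true.
  3. (!x5 || x2 || x7) — x2 is true.
  4. (!x9 || !x5 || !x7) — !x5 is true.
  5. (x2 || x12 || x13) — x2 is true.
  6. (!x3 || x12) — x12 is true.
  7. (x2 || x9 || !x10) — x2 is true.
  8. (!x10 || !x9 || x2) — x2 is true.
  9. (x7 || !x9 || !x1) — x7 is true.
  10. (x4 || !x11 || x1) — x1 is true.
  11. (!x3 || x7 || x5) — !x3 is true.
  12. (x1 || !x6 || x12) — x1 is true.
  13. (x3 || x1 || x2) — x1 is true.
  14. (!x8 || !x11 || !x10) — !x8 is true.
  15. (!x5 || x8 || !x2) — !x5 is true.
  16. (!x3 || x13) — !x3 is true.
  17. (!x13 || x6) — !x13 is true.
  18. (!x10 || x7) — !x10 is true.
  19. (x8 || x13 || !x5) — !x5 is true.
  20. (x2 || !x1) — x2 is true.
  21. (!x9 || !x2 || x4) — x4 is true.
  22. (!x2 || x8 || x1) — x1 is true.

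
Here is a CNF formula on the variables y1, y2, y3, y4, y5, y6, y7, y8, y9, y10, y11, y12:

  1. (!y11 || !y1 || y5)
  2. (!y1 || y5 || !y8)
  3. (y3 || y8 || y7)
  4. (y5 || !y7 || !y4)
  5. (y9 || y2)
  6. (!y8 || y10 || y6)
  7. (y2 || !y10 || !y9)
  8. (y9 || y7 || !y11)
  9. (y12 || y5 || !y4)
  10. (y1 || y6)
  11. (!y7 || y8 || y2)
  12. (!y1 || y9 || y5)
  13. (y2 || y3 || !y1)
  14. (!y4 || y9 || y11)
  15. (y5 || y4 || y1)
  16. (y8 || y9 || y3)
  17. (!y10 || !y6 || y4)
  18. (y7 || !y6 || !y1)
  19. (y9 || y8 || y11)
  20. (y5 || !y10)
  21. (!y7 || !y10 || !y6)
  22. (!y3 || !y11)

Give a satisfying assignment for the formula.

y1=False, y2=True, y3=True, y4=False, y5=True, y6=True, y7=False, y8=False, y9=True, y10=False, y11=False, y12=False

Check each clause:
  1. (!y11 || y5 || !y1) — y5 is true.
  2. (y5 || !y1 || !y8) — !y8 is true.
  3. (y7 || y3 || y8) — y3 is true.
  4. (!y4 || !y7 || y5) — !y7 is true.
  5. (y9 || y2) — y9 is true.
  6. (!y8 || y6 || y10) — !y8 is true.
  7. (!y10 || !y9 || y2) — y2 is true.
  8. (y7 || !y11 || y9) — y9 is true.
  9. (y5 || !y4 || y12) — !y4 is true.
  10. (y1 || y6) — y6 is true.
  11. (!y7 || y2 || y8) — !y7 is true.
  12. (y5 || y9 || !y1) — y9 is true.
  13. (!y1 || y3 || y2) — y2 is true.
  14. (y11 || !y4 || y9) — y9 is true.
  15. (y4 || y5 || y1) — y5 is true.
  16. (y9 || y8 || y3) — y9 is true.
  17. (!y10 || y4 || !y6) — !y10 is true.
  18. (!y6 || !y1 || y7) — !y1 is true.
  19. (y9 || y11 || y8) — y9 is true.
  20. (!y10 || y5) — y5 is true.
  21. (!y7 || !y6 || !y10) — !y7 is true.
  22. (!y11 || !y3) — !y11 is true.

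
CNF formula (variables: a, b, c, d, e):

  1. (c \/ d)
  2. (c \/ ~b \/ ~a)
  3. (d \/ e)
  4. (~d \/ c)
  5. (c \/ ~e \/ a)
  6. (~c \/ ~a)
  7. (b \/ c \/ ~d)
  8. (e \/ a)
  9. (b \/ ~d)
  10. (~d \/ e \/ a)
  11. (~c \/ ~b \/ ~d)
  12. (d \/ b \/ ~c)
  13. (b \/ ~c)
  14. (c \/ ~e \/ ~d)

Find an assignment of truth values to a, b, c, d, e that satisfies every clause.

a = False, b = True, c = True, d = False, e = True

Set a = False and propagate.
  then e is forced to True.
  then c is forced to True.
  then b is forced to True.
  then d is forced to False.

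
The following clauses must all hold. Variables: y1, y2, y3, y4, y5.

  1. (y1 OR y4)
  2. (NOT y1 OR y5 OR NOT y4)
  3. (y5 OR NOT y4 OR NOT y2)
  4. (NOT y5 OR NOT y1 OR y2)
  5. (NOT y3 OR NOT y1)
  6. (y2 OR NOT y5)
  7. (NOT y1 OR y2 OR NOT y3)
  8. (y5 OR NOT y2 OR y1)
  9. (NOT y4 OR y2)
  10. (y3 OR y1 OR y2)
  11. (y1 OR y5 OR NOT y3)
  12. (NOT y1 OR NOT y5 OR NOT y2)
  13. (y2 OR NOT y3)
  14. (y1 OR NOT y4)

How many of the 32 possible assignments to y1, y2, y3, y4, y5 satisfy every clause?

2

Satisfying assignments:
  y1=1 y2=0 y3=0 y4=0 y5=0
  y1=1 y2=1 y3=0 y4=0 y5=0
That's 2 in total.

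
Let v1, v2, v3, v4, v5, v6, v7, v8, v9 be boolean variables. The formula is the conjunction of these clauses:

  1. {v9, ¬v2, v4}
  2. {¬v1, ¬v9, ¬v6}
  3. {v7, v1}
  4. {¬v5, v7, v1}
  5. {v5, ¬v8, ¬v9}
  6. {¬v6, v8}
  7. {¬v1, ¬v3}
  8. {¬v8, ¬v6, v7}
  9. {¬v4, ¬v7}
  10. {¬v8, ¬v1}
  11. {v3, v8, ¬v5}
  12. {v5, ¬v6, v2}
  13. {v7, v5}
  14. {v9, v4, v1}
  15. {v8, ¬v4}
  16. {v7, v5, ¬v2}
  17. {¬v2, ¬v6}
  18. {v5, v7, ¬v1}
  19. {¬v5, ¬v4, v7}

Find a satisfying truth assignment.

v6 occurs only negated in the remaining clauses — set v6 = False.
Set v1 = True and propagate.
  then v3 is forced to False.
  then v8 is forced to False.
  then v5 is forced to False.
  then v7 is forced to True.
  then v4 is forced to False.
Branch on v2: take v2 = True.
  then v9 is forced to True.

v1 = T  v2 = T  v3 = F  v4 = F  v5 = F  v6 = F  v7 = T  v8 = F  v9 = T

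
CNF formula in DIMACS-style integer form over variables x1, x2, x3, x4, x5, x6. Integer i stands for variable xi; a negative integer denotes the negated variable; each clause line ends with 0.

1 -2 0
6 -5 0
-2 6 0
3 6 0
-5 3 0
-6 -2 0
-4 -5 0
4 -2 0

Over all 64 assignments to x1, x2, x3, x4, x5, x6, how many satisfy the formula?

14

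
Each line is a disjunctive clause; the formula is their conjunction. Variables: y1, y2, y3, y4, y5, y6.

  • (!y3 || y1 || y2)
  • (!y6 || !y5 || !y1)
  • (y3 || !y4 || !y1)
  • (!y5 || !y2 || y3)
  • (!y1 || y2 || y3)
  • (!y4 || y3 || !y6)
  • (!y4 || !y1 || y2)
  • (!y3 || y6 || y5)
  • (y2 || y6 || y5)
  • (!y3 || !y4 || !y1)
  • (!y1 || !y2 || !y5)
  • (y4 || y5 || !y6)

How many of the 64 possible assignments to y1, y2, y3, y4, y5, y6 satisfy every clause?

Case analysis on y1 and y3:
  y1=1, y3=1: remaining (y2,y4,y5,y6) ∈ {(0,0,1,0)} — 1.
  y1=1, y3=0: remaining (y2,y4,y5,y6) ∈ {(1,0,0,0)} — 1.
  y1=0, y3=1: 5 of the 16 assignments to (y2,y4,y5,y6) work.
  y1=0, y3=0: 5 of the 16 assignments to (y2,y4,y5,y6) work.
Total: 1 + 1 + 5 + 5 = 12.

12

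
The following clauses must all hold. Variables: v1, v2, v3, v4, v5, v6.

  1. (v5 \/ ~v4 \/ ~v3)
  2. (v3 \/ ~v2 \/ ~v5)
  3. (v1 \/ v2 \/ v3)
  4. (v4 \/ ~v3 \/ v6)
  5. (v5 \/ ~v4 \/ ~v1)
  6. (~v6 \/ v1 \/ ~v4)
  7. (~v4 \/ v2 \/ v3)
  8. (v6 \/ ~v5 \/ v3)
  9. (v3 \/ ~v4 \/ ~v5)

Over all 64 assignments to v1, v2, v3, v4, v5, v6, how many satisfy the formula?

22

Split on v3, then v4.
  v3=T, v4=T: v2 free; 3 ways for (v1,v5,v6) × 2^1 = 6.
  v3=T, v4=F: forces v6=T; v1, v2, v5 free → 2^3 = 8.
  v3=F, v4=T: remaining (v1,v2,v5,v6) ∈ {(F,T,F,F)} — 1.
  v3=F, v4=F: 7 of the 16 assignments to (v1,v2,v5,v6) work.
Total: 6 + 8 + 1 + 7 = 22.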